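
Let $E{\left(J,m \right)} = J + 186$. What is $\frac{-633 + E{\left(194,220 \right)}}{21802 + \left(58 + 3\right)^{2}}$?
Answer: $- \frac{253}{25523} \approx -0.0099126$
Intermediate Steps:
$E{\left(J,m \right)} = 186 + J$
$\frac{-633 + E{\left(194,220 \right)}}{21802 + \left(58 + 3\right)^{2}} = \frac{-633 + \left(186 + 194\right)}{21802 + \left(58 + 3\right)^{2}} = \frac{-633 + 380}{21802 + 61^{2}} = - \frac{253}{21802 + 3721} = - \frac{253}{25523}$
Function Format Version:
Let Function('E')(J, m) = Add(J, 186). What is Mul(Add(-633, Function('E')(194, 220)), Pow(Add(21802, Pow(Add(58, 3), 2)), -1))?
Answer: Rational(-253, 25523) ≈ -0.0099126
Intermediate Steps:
Function('E')(J, m) = Add(186, J)
Mul(Add(-633, Function('E')(194, 220)), Pow(Add(21802, Pow(Add(58, 3), 2)), -1)) = Mul(Add(-633, Add(186, 194)), Pow(Add(21802, Pow(Add(58, 3), 2)), -1)) = Mul(Add(-633, 380), Pow(Add(21802, Pow(61, 2)), -1)) = Mul(-253, Pow(Add(21802, 3721), -1)) = Mul(-253, Pow(25523, -1)) = Mul(-253, Rational(1, 25523)) = Rational(-253, 25523)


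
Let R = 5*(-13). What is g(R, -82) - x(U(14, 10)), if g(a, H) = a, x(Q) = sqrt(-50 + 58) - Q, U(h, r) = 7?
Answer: -58 - 2*sqrt(2) ≈ -60.828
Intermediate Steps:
R = -65
x(Q) = -Q + 2*sqrt(2) (x(Q) = sqrt(8) - Q = 2*sqrt(2) - Q = -Q + 2*sqrt(2))
g(R, -82) - x(U(14, 10)) = -65 - (-1*7 + 2*sqrt(2)) = -65 - (-7 + 2*sqrt(2)) = -65 + (7 - 2*sqrt(2)) = -58 - 2*sqrt(2)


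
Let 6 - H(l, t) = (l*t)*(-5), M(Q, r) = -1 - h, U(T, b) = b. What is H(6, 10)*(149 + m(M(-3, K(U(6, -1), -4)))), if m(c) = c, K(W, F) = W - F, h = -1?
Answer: 45594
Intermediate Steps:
M(Q, r) = 0 (M(Q, r) = -1 - 1*(-1) = -1 + 1 = 0)
H(l, t) = 6 + 5*l*t (H(l, t) = 6 - l*t*(-5) = 6 - (-5)*l*t = 6 + 5*l*t)
H(6, 10)*(149 + m(M(-3, K(U(6, -1), -4)))) = (6 + 5*6*10)*(149 + 0) = (6 + 300)*149 = 306*149 = 45594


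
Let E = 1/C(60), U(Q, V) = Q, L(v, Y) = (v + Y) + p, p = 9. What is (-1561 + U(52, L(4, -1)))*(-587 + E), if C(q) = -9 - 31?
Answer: 35432829/40 ≈ 8.8582e+5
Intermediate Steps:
C(q) = -40
L(v, Y) = 9 + Y + v (L(v, Y) = (v + Y) + 9 = (Y + v) + 9 = 9 + Y + v)
E = -1/40 (E = 1/(-40) = -1/40 ≈ -0.025000)
(-1561 + U(52, L(4, -1)))*(-587 + E) = (-1561 + 52)*(-587 - 1/40) = -1509*(-23481/40) = 35432829/40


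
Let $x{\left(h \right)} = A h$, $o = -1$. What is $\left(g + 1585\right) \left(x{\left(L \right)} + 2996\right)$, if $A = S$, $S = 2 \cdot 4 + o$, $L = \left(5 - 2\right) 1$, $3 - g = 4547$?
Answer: $-8927303$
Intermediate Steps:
$g = -4544$ ($g = 3 - 4547 = -4544$)
$L = 3$ ($L = 3 \cdot 1 = 3$)
$S = 7$ ($S = 2 \cdot 4 - 1 = 8 - 1 = 7$)
$A = 7$
$x{\left(h \right)} = 7 h$
$\left(g + 1585\right) \left(x{\left(L \right)} + 2996\right) = \left(-4544 + 1585\right) \left(7 \cdot 3 + 2996\right) = - 2959 \left(21 + 2996\right) = \left(-2959\right) 3017 = -8927303$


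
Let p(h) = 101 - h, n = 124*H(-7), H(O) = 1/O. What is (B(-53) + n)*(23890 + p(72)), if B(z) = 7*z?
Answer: -9297657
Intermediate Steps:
n = -124/7 (n = 124/(-7) = 124*(-⅐) = -124/7 ≈ -17.714)
(B(-53) + n)*(23890 + p(72)) = (7*(-53) - 124/7)*(23890 + (101 - 1*72)) = (-371 - 124/7)*(23890 + (101 - 72)) = -2721*(23890 + 29)/7 = -2721/7*23919 = -9297657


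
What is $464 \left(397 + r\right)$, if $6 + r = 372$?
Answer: $354032$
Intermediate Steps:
$r = 366$ ($r = -6 + 372 = 366$)
$464 \left(397 + r\right) = 464 \left(397 + 366\right) = 464 \cdot 763 = 354032$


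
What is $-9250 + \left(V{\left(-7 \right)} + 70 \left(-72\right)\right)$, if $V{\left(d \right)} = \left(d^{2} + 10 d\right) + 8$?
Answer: $-14303$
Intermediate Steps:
$V{\left(d \right)} = 8 + d^{2} + 10 d$
$-9250 + \left(V{\left(-7 \right)} + 70 \left(-72\right)\right) = -9250 + \left(\left(8 + \left(-7\right)^{2} + 10 \left(-7\right)\right) + 70 \left(-72\right)\right) = -9250 + \left(\left(8 + 49 - 70\right) - 5040\right) = -9250 - 5053 = -14303$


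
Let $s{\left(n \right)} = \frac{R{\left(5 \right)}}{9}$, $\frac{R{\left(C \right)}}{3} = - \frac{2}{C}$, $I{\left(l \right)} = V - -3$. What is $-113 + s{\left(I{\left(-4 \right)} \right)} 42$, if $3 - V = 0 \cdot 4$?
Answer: $- \frac{593}{5} \approx -118.6$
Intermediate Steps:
$V = 3$ ($V = 3 - 0 \cdot 4 = 3 - 0 = 3 + 0 = 3$)
$I{\left(l \right)} = 6$ ($I{\left(l \right)} = 3 - -3 = 3 + 3 = 6$)
$R{\left(C \right)} = - \frac{6}{C}$ ($R{\left(C \right)} = 3 \left(- \frac{2}{C}\right) = - \frac{6}{C}$)
$s{\left(n \right)} = - \frac{2}{15}$ ($s{\left(n \right)} = \frac{\left(-6\right) \frac{1}{5}}{9} = \left(-6\right) \frac{1}{5} \cdot \frac{1}{9} = \left(- \frac{6}{5}\right) \frac{1}{9} = - \frac{2}{15}$)
$-113 + s{\left(I{\left(-4 \right)} \right)} 42 = -113 - \frac{28}{5} = - \frac{593}{5}$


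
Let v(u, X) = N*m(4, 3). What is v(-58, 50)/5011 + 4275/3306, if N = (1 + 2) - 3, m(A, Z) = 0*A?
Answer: 75/58 ≈ 1.2931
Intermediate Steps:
m(A, Z) = 0
N = 0 (N = 3 - 3 = 0)
v(u, X) = 0 (v(u, X) = 0*0 = 0)
v(-58, 50)/5011 + 4275/3306 = 0/5011 + 4275/3306 = 0*(1/5011) + 4275*(1/3306) = 0 + 75/58 = 75/58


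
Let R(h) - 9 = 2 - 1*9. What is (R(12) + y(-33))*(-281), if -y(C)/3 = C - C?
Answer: -562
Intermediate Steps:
y(C) = 0 (y(C) = -3*(C - C) = -3*0 = 0)
R(h) = 2 (R(h) = 9 + (2 - 1*9) = 9 + (2 - 9) = 9 - 7 = 2)
(R(12) + y(-33))*(-281) = (2 + 0)*(-281) = 2*(-281) = -562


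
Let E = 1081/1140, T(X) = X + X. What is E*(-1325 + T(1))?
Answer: -476721/380 ≈ -1254.5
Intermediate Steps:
T(X) = 2*X
E = 1081/1140 (E = 1081*(1/1140) = 1081/1140 ≈ 0.94825)
E*(-1325 + T(1)) = 1081*(-1325 + 2*1)/1140 = 1081*(-1325 + 2)/1140 = (1081/1140)*(-1323) = -476721/380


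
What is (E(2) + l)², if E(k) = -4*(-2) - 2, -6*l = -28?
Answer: 1024/9 ≈ 113.78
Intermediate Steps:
l = 14/3 (l = -⅙*(-28) = 14/3 ≈ 4.6667)
E(k) = 6 (E(k) = 8 - 2 = 6)
(E(2) + l)² = (6 + 14/3)² = (32/3)² = 1024/9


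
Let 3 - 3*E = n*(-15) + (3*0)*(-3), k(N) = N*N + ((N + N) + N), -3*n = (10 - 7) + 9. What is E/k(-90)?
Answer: -19/7830 ≈ -0.0024266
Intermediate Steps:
n = -4 (n = -((10 - 7) + 9)/3 = -(3 + 9)/3 = -⅓*12 = -4)
k(N) = N² + 3*N (k(N) = N² + (2*N + N) = N² + 3*N)
E = -19 (E = 1 - (-4*(-15) + (3*0)*(-3))/3 = 1 - (60 + 0*(-3))/3 = 1 - (60 + 0)/3 = 1 - ⅓*60 = 1 - 20 = -19)
E/k(-90) = -19*(-1/(90*(3 - 90))) = -19/((-90*(-87))) = -19/7830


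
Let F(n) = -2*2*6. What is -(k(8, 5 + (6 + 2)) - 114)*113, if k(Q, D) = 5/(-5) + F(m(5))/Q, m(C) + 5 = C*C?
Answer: 13334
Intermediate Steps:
m(C) = -5 + C² (m(C) = -5 + C*C = -5 + C²)
F(n) = -24 (F(n) = -4*6 = -24)
k(Q, D) = -1 - 24/Q (k(Q, D) = 5/(-5) - 24/Q = 5*(-⅕) - 24/Q = -1 - 24/Q)
-(k(8, 5 + (6 + 2)) - 114)*113 = -((-24 - 1*8)/8 - 114)*113 = -((-24 - 8)/8 - 114)*113 = -((⅛)*(-32) - 114)*113 = -(-4 - 114)*113 = -(-118)*113 = -1*(-13334) = 13334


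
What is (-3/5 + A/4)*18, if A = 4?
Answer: 36/5 ≈ 7.2000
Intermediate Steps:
(-3/5 + A/4)*18 = (-3/5 + 4/4)*18 = (-3*1/5 + 4*(1/4))*18 = (-3/5 + 1)*18 = (2/5)*18 = 36/5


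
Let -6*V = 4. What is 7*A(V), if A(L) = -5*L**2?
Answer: -140/9 ≈ -15.556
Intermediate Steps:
V = -2/3 (V = -1/6*4 = -2/3 ≈ -0.66667)
7*A(V) = 7*(-5*(-2/3)**2) = 7*(-5*4/9) = 7*(-20/9) = -140/9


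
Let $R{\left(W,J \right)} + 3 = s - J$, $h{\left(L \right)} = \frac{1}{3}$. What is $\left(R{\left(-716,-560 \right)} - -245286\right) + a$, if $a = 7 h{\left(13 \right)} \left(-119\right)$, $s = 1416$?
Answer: $\frac{740944}{3} \approx 2.4698 \cdot 10^{5}$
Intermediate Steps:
$h{\left(L \right)} = \frac{1}{3}$
$a = - \frac{833}{3}$ ($a = 7 \cdot \frac{1}{3} \left(-119\right) = \frac{7}{3} \left(-119\right) = - \frac{833}{3} \approx -277.67$)
$R{\left(W,J \right)} = 1413 - J$ ($R{\left(W,J \right)} = -3 - \left(-1416 + J\right) = 1413 - J$)
$\left(R{\left(-716,-560 \right)} - -245286\right) + a = \left(\left(1413 - -560\right) - -245286\right) - \frac{833}{3} = \left(\left(1413 + 560\right) + 245286\right) - \frac{833}{3} = \left(1973 + 245286\right) - \frac{833}{3} = 247259 - \frac{833}{3} = \frac{740944}{3}$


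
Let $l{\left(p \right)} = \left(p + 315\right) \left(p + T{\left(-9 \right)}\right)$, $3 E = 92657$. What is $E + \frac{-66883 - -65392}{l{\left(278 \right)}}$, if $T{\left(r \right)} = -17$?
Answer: $\frac{531140644}{17197} \approx 30886.0$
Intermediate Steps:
$E = \frac{92657}{3}$ ($E = \frac{1}{3} \cdot 92657 = \frac{92657}{3} \approx 30886.0$)
$l{\left(p \right)} = \left(-17 + p\right) \left(315 + p\right)$ ($l{\left(p \right)} = \left(p + 315\right) \left(p - 17\right) = \left(315 + p\right) \left(-17 + p\right) = \left(-17 + p\right) \left(315 + p\right)$)
$E + \frac{-66883 - -65392}{l{\left(278 \right)}} = \frac{92657}{3} + \frac{-66883 - -65392}{-5355 + 278^{2} + 298 \cdot 278} = \frac{92657}{3} + \frac{-66883 + 65392}{-5355 + 77284 + 82844} = \frac{92657}{3} - \frac{1491}{154773} = \frac{92657}{3} - \frac{497}{51591} = \frac{531140644}{17197}$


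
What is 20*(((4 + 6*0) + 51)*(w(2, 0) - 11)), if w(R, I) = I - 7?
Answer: -19800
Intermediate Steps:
w(R, I) = -7 + I
20*(((4 + 6*0) + 51)*(w(2, 0) - 11)) = 20*(((4 + 6*0) + 51)*((-7 + 0) - 11)) = 20*(((4 + 0) + 51)*(-7 - 11)) = 20*((4 + 51)*(-18)) = 20*(55*(-18)) = 20*(-990) = -19800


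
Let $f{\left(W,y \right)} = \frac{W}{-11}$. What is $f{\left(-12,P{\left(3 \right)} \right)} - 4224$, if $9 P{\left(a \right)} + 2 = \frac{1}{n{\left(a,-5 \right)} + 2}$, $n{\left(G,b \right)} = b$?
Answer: $- \frac{46452}{11} \approx -4222.9$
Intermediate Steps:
$P{\left(a \right)} = - \frac{7}{27}$ ($P{\left(a \right)} = - \frac{2}{9} + \frac{1}{9 \left(-5 + 2\right)} = - \frac{2}{9} + \frac{1}{9 \left(-3\right)} = - \frac{2}{9} + \frac{1}{9} \left(- \frac{1}{3}\right) = - \frac{2}{9} - \frac{1}{27} = - \frac{7}{27}$)
$f{\left(W,y \right)} = - \frac{W}{11}$
$f{\left(-12,P{\left(3 \right)} \right)} - 4224 = \left(- \frac{1}{11}\right) \left(-12\right) - 4224 = \frac{12}{11} - 4224 = - \frac{46452}{11}$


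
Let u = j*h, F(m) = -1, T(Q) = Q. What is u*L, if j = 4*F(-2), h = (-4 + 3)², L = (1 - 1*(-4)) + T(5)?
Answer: -40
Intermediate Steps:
L = 10 (L = (1 - 1*(-4)) + 5 = (1 + 4) + 5 = 5 + 5 = 10)
h = 1 (h = (-1)² = 1)
j = -4 (j = 4*(-1) = -4)
u = -4 (u = -4*1 = -4)
u*L = -4*10 = -40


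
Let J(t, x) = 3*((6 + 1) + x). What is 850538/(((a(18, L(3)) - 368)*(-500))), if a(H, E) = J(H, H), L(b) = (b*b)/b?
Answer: 425269/73250 ≈ 5.8057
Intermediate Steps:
J(t, x) = 21 + 3*x (J(t, x) = 3*(7 + x) = 21 + 3*x)
L(b) = b (L(b) = b**2/b = b)
a(H, E) = 21 + 3*H
850538/(((a(18, L(3)) - 368)*(-500))) = 850538/((((21 + 3*18) - 368)*(-500))) = 850538/((((21 + 54) - 368)*(-500))) = 850538/(((75 - 368)*(-500))) = 850538/((-293*(-500))) = 850538/146500 = 850538*(1/146500) = 425269/73250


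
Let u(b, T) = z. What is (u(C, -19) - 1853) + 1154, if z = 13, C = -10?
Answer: -686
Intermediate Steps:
u(b, T) = 13
(u(C, -19) - 1853) + 1154 = (13 - 1853) + 1154 = -1840 + 1154 = -686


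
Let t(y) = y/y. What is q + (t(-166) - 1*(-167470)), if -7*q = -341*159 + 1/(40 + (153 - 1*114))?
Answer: 13842109/79 ≈ 1.7522e+5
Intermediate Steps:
t(y) = 1
q = 611900/79 (q = -(-341*159 + 1/(40 + (153 - 1*114)))/7 = -(-54219 + 1/(40 + (153 - 114)))/7 = -(-54219 + 1/(40 + 39))/7 = -(-54219 + 1/79)/7 = -1/7*(-4283300/79) = 611900/79 ≈ 7745.6)
q + (t(-166) - 1*(-167470)) = 611900/79 + (1 - 1*(-167470)) = 611900/79 + (1 + 167470) = 611900/79 + 167471 = 13842109/79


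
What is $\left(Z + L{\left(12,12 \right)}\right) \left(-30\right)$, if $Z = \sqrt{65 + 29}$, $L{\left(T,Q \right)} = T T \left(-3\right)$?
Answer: $12960 - 30 \sqrt{94} \approx 12669.0$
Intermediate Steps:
$L{\left(T,Q \right)} = - 3 T^{2}$ ($L{\left(T,Q \right)} = T^{2} \left(-3\right) = - 3 T^{2}$)
$Z = \sqrt{94} \approx 9.6954$
$\left(Z + L{\left(12,12 \right)}\right) \left(-30\right) = \left(\sqrt{94} - 3 \cdot 12^{2}\right) \left(-30\right) = \left(\sqrt{94} - 432\right) \left(-30\right) = \left(-432 + \sqrt{94}\right) \left(-30\right) = 12960 - 30 \sqrt{94}$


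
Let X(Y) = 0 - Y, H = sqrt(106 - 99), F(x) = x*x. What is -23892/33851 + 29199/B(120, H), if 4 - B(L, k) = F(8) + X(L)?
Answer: 328993943/677020 ≈ 485.94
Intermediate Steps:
F(x) = x**2
H = sqrt(7) ≈ 2.6458
X(Y) = -Y
B(L, k) = -60 + L (B(L, k) = 4 - (8**2 - L) = 4 - (64 - L) = 4 + (-64 + L) = -60 + L)
-23892/33851 + 29199/B(120, H) = -23892/33851 + 29199/(-60 + 120) = -23892*1/33851 + 29199/60 = -23892/33851 + 29199*(1/60) = -23892/33851 + 9733/20 = 328993943/677020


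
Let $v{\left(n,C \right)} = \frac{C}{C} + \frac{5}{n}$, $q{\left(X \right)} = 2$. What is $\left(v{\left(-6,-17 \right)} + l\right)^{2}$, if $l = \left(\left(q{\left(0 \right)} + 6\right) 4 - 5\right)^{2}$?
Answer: $\frac{19140625}{36} \approx 5.3168 \cdot 10^{5}$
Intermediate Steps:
$v{\left(n,C \right)} = 1 + \frac{5}{n}$
$l = 729$ ($l = \left(\left(2 + 6\right) 4 - 5\right)^{2} = \left(8 \cdot 4 - 5\right)^{2} = \left(32 - 5\right)^{2} = 27^{2} = 729$)
$\left(v{\left(-6,-17 \right)} + l\right)^{2} = \left(\frac{5 - 6}{-6} + 729\right)^{2} = \left(\left(- \frac{1}{6}\right) \left(-1\right) + 729\right)^{2} = \left(\frac{1}{6} + 729\right)^{2} = \left(\frac{4375}{6}\right)^{2} = \frac{19140625}{36}$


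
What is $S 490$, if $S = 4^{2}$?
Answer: $7840$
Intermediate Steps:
$S = 16$
$S 490 = 16 \cdot 490 = 7840$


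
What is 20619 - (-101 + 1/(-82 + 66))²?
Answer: 2663775/256 ≈ 10405.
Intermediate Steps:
20619 - (-101 + 1/(-82 + 66))² = 20619 - (-101 + 1/(-16))² = 20619 - (-101 - 1/16)² = 20619 - (-1617/16)² = 20619 - 1*2614689/256 = 20619 - 2614689/256 = 2663775/256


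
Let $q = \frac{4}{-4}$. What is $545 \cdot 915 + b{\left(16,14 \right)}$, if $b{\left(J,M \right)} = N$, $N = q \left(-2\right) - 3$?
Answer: $498674$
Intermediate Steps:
$q = -1$ ($q = 4 \left(- \frac{1}{4}\right) = -1$)
$N = -1$ ($N = \left(-1\right) \left(-2\right) - 3 = 2 - 3 = -1$)
$b{\left(J,M \right)} = -1$
$545 \cdot 915 + b{\left(16,14 \right)} = 545 \cdot 915 - 1 = 498675 - 1 = 498674$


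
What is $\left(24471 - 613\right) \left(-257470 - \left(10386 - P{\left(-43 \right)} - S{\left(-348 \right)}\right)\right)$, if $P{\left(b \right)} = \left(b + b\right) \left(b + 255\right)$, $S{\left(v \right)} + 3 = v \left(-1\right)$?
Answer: $-6817256494$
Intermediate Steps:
$S{\left(v \right)} = -3 - v$ ($S{\left(v \right)} = -3 + v \left(-1\right) = -3 - v$)
$P{\left(b \right)} = 2 b \left(255 + b\right)$
$\left(24471 - 613\right) \left(-257470 - \left(10386 - P{\left(-43 \right)} - S{\left(-348 \right)}\right)\right) = \left(24471 - 613\right) \left(-257470 + \left(\left(\left(-3 - -348\right) + 2 \left(-43\right) \left(255 - 43\right)\right) - 10386\right)\right) = 23858 \left(-257470 + \left(\left(\left(-3 + 348\right) + 2 \left(-43\right) 212\right) - 10386\right)\right) = 23858 \left(-257470 + \left(\left(345 - 18232\right) - 10386\right)\right) = 23858 \left(-257470 - 28273\right) = 23858 \left(-285743\right) = -6817256494$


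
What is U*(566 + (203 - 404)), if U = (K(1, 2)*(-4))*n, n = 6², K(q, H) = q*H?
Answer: -105120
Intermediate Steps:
K(q, H) = H*q
n = 36
U = -288 (U = ((2*1)*(-4))*36 = (2*(-4))*36 = -8*36 = -288)
U*(566 + (203 - 404)) = -288*(566 + (203 - 404)) = -288*(566 - 201) = -288*365 = -105120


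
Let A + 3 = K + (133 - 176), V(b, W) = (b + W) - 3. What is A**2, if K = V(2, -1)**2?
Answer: 1764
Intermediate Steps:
V(b, W) = -3 + W + b (V(b, W) = (W + b) - 3 = -3 + W + b)
K = 4 (K = (-3 - 1 + 2)**2 = (-2)**2 = 4)
A = -42 (A = -3 + (4 + (133 - 176)) = -3 + (4 - 43) = -3 - 39 = -42)
A**2 = (-42)**2 = 1764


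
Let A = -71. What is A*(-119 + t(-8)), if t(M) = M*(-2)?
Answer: 7313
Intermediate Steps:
t(M) = -2*M
A*(-119 + t(-8)) = -71*(-119 - 2*(-8)) = -71*(-119 + 16) = -71*(-103) = 7313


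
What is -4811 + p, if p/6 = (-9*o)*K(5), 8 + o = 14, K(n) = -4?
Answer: -3515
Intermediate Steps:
o = 6 (o = -8 + 14 = 6)
p = 1296 (p = 6*(-9*6*(-4)) = 6*(-54*(-4)) = 6*216 = 1296)
-4811 + p = -4811 + 1296 = -3515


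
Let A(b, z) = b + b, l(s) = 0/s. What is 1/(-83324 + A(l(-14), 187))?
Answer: -1/83324 ≈ -1.2001e-5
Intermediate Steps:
l(s) = 0
A(b, z) = 2*b
1/(-83324 + A(l(-14), 187)) = 1/(-83324 + 2*0) = 1/(-83324 + 0) = 1/(-83324) = -1/83324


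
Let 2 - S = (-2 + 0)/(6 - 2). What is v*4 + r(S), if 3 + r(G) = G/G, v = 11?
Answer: 42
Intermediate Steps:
S = 5/2 (S = 2 - (-2 + 0)/(6 - 2) = 2 - (-2)/4 = 2 - 1*(-1/2) = 2 + 1/2 = 5/2 ≈ 2.5000)
r(G) = -2 (r(G) = -3 + G/G = -3 + 1 = -2)
v*4 + r(S) = 11*4 - 2 = 44 - 2 = 42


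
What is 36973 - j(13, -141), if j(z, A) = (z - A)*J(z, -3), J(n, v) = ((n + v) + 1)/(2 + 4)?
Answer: 110072/3 ≈ 36691.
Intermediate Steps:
J(n, v) = ⅙ + n/6 + v/6 (J(n, v) = (1 + n + v)/6 = (1 + n + v)*(⅙) = ⅙ + n/6 + v/6)
j(z, A) = (-⅓ + z/6)*(z - A) (j(z, A) = (z - A)*(⅙ + z/6 + (⅙)*(-3)) = (z - A)*(⅙ + z/6 - ½) = (z - A)*(-⅓ + z/6) = (-⅓ + z/6)*(z - A))
36973 - j(13, -141) = 36973 - (-1)*(-2 + 13)*(-141 - 1*13)/6 = 36973 - (-1)*11*(-141 - 13)/6 = 36973 - (-1)*11*(-154)/6 = 36973 - 1*847/3 = 36973 - 847/3 = 110072/3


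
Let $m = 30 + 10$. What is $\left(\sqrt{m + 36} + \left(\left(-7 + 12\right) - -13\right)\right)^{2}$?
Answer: $400 + 72 \sqrt{19} \approx 713.84$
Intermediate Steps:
$m = 40$
$\left(\sqrt{m + 36} + \left(\left(-7 + 12\right) - -13\right)\right)^{2} = \left(\sqrt{40 + 36} + \left(\left(-7 + 12\right) - -13\right)\right)^{2} = \left(\sqrt{76} + \left(5 + 13\right)\right)^{2} = \left(2 \sqrt{19} + 18\right)^{2} = \left(18 + 2 \sqrt{19}\right)^{2}$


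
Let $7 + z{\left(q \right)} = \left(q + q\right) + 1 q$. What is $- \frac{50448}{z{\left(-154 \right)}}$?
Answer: $\frac{50448}{469} \approx 107.57$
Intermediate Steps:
$z{\left(q \right)} = -7 + 3 q$ ($z{\left(q \right)} = -7 + \left(\left(q + q\right) + 1 q\right) = -7 + \left(2 q + q\right) = -7 + 3 q$)
$- \frac{50448}{z{\left(-154 \right)}} = - \frac{50448}{-7 + 3 \left(-154\right)} = - \frac{50448}{-7 - 462} = - \frac{50448}{-469} = \left(-50448\right) \left(- \frac{1}{469}\right) = \frac{50448}{469}$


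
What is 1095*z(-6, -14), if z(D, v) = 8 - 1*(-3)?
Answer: 12045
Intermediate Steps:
z(D, v) = 11 (z(D, v) = 8 + 3 = 11)
1095*z(-6, -14) = 1095*11 = 12045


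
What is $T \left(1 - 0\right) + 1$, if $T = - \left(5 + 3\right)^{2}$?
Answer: $-63$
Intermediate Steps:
$T = -64$ ($T = - 8^{2} = \left(-1\right) 64 = -64$)
$T \left(1 - 0\right) + 1 = - 64 \left(1 - 0\right) + 1 = - 64 \left(1 + 0\right) + 1 = \left(-64\right) 1 + 1 = -64 + 1 = -63$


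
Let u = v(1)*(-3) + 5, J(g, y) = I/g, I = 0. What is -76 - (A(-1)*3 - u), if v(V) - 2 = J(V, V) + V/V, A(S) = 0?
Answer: -80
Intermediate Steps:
J(g, y) = 0 (J(g, y) = 0/g = 0)
v(V) = 3 (v(V) = 2 + (0 + V/V) = 2 + (0 + 1) = 2 + 1 = 3)
u = -4 (u = 3*(-3) + 5 = -9 + 5 = -4)
-76 - (A(-1)*3 - u) = -76 - (0*3 - 1*(-4)) = -76 - (0 + 4) = -76 - 1*4 = -76 - 4 = -80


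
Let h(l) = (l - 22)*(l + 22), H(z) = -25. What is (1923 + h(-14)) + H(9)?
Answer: 1610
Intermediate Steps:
h(l) = (-22 + l)*(22 + l)
(1923 + h(-14)) + H(9) = (1923 + (-484 + (-14)²)) - 25 = (1923 + (-484 + 196)) - 25 = (1923 - 288) - 25 = 1635 - 25 = 1610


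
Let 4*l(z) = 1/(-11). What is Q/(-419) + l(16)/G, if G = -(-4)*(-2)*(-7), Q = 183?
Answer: -451331/1032416 ≈ -0.43716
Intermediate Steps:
l(z) = -1/44 (l(z) = (¼)/(-11) = (¼)*(-1/11) = -1/44)
G = 56 (G = -4*2*(-7) = -8*(-7) = 56)
Q/(-419) + l(16)/G = 183/(-419) - 1/44/56 = 183*(-1/419) - 1/44*1/56 = -183/419 - 1/2464 = -451331/1032416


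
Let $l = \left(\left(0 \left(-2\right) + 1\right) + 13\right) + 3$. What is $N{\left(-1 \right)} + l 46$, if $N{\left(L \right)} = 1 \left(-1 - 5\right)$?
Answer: $776$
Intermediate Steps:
$N{\left(L \right)} = -6$ ($N{\left(L \right)} = 1 \left(-1 - 5\right) = 1 \left(-6\right) = -6$)
$l = 17$ ($l = \left(\left(0 + 1\right) + 13\right) + 3 = \left(1 + 13\right) + 3 = 14 + 3 = 17$)
$N{\left(-1 \right)} + l 46 = -6 + 17 \cdot 46 = -6 + 782 = 776$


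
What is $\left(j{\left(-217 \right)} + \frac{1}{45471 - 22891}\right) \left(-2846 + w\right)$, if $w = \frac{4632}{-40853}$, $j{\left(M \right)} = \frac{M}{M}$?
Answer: $- \frac{262554412887}{92246074} \approx -2846.2$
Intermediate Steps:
$j{\left(M \right)} = 1$
$w = - \frac{4632}{40853}$ ($w = 4632 \left(- \frac{1}{40853}\right) = - \frac{4632}{40853} \approx -0.11338$)
$\left(j{\left(-217 \right)} + \frac{1}{45471 - 22891}\right) \left(-2846 + w\right) = \left(1 + \frac{1}{45471 - 22891}\right) \left(-2846 - \frac{4632}{40853}\right) = \left(1 + \frac{1}{22580}\right) \left(- \frac{116272270}{40853}\right) = \frac{22581}{22580} \left(- \frac{116272270}{40853}\right) = - \frac{262554412887}{92246074}$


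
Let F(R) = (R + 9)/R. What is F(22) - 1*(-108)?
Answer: 2407/22 ≈ 109.41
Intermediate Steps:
F(R) = (9 + R)/R
F(22) - 1*(-108) = (9 + 22)/22 - 1*(-108) = (1/22)*31 + 108 = 31/22 + 108 = 2407/22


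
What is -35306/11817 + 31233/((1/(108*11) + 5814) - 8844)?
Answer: -565556323402/42536934063 ≈ -13.296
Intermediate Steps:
-35306/11817 + 31233/((1/(108*11) + 5814) - 8844) = -35306*1/11817 + 31233/((1/1188 + 5814) - 8844) = -35306/11817 + 31233/((1/1188 + 5814) - 8844) = -35306/11817 + 31233/(6907033/1188 - 8844) = -35306/11817 + 31233/(-3599639/1188) = -35306/11817 + 31233*(-1188/3599639) = -35306/11817 - 37104804/3599639 = -565556323402/42536934063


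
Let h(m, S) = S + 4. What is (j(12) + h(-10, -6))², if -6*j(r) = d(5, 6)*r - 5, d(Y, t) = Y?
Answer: 4489/36 ≈ 124.69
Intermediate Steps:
h(m, S) = 4 + S
j(r) = ⅚ - 5*r/6 (j(r) = -(5*r - 5)/6 = -(-5 + 5*r)/6 = ⅚ - 5*r/6)
(j(12) + h(-10, -6))² = ((⅚ - ⅚*12) + (4 - 6))² = ((⅚ - 10) - 2)² = (-55/6 - 2)² = (-67/6)² = 4489/36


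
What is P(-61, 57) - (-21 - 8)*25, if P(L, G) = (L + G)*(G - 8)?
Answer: 529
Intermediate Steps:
P(L, G) = (-8 + G)*(G + L) (P(L, G) = (G + L)*(-8 + G) = (-8 + G)*(G + L))
P(-61, 57) - (-21 - 8)*25 = (57**2 - 8*57 - 8*(-61) + 57*(-61)) - (-21 - 8)*25 = (3249 - 456 + 488 - 3477) - (-29)*25 = -196 - 1*(-725) = -196 + 725 = 529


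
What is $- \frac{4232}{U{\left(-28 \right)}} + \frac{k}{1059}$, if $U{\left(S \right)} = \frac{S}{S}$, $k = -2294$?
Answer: $- \frac{4483982}{1059} \approx -4234.2$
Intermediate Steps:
$U{\left(S \right)} = 1$
$- \frac{4232}{U{\left(-28 \right)}} + \frac{k}{1059} = - \frac{4232}{1} - \frac{2294}{1059} = \left(-4232\right) 1 - \frac{2294}{1059} = -4232 - \frac{2294}{1059} = - \frac{4483982}{1059}$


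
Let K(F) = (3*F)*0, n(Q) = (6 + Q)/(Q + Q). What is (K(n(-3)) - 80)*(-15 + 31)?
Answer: -1280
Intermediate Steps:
n(Q) = (6 + Q)/(2*Q) (n(Q) = (6 + Q)/((2*Q)) = (6 + Q)*(1/(2*Q)) = (6 + Q)/(2*Q))
K(F) = 0
(K(n(-3)) - 80)*(-15 + 31) = (0 - 80)*(-15 + 31) = -80*16 = -1280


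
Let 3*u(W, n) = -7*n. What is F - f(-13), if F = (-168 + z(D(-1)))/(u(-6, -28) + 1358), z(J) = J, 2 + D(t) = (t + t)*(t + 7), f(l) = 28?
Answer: -8579/305 ≈ -28.128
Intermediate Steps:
u(W, n) = -7*n/3 (u(W, n) = (-7*n)/3 = -7*n/3)
D(t) = -2 + 2*t*(7 + t) (D(t) = -2 + (t + t)*(t + 7) = -2 + (2*t)*(7 + t) = -2 + 2*t*(7 + t))
F = -39/305 (F = (-168 + (-2 + 2*(-1)**2 + 14*(-1)))/(-7/3*(-28) + 1358) = (-168 + (-2 + 2*1 - 14))/(196/3 + 1358) = (-168 + (-2 + 2 - 14))/(4270/3) = (-168 - 14)*(3/4270) = -182*3/4270 = -39/305 ≈ -0.12787)
F - f(-13) = -39/305 - 1*28 = -39/305 - 28 = -8579/305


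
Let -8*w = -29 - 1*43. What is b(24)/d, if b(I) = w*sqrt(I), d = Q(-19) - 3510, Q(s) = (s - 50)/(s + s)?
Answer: -228*sqrt(6)/44437 ≈ -0.012568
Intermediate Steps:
Q(s) = (-50 + s)/(2*s) (Q(s) = (-50 + s)/((2*s)) = (-50 + s)*(1/(2*s)) = (-50 + s)/(2*s))
w = 9 (w = -(-29 - 1*43)/8 = -(-29 - 43)/8 = -1/8*(-72) = 9)
d = -133311/38 (d = (1/2)*(-50 - 19)/(-19) - 3510 = (1/2)*(-1/19)*(-69) - 3510 = 69/38 - 3510 = -133311/38 ≈ -3508.2)
b(I) = 9*sqrt(I)
b(24)/d = (9*sqrt(24))/(-133311/38) = (9*(2*sqrt(6)))*(-38/133311) = (18*sqrt(6))*(-38/133311) = -228*sqrt(6)/44437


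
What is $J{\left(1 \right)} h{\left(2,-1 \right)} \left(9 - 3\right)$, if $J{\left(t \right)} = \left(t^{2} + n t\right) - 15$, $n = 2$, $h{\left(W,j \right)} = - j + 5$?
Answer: $-432$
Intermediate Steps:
$h{\left(W,j \right)} = 5 - j$
$J{\left(t \right)} = -15 + t^{2} + 2 t$ ($J{\left(t \right)} = \left(t^{2} + 2 t\right) - 15 = -15 + t^{2} + 2 t$)
$J{\left(1 \right)} h{\left(2,-1 \right)} \left(9 - 3\right) = \left(-15 + 1^{2} + 2 \cdot 1\right) \left(5 - -1\right) \left(9 - 3\right) = \left(-15 + 1 + 2\right) \left(5 + 1\right) 6 = - 12 \cdot 6 \cdot 6 = \left(-12\right) 36 = -432$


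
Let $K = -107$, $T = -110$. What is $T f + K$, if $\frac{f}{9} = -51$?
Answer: $50383$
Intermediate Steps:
$f = -459$ ($f = 9 \left(-51\right) = -459$)
$T f + K = \left(-110\right) \left(-459\right) - 107 = 50490 - 107 = 50383$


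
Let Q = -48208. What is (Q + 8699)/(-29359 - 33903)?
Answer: 39509/63262 ≈ 0.62453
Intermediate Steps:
(Q + 8699)/(-29359 - 33903) = (-48208 + 8699)/(-29359 - 33903) = -39509/(-63262) = -39509*(-1/63262) = 39509/63262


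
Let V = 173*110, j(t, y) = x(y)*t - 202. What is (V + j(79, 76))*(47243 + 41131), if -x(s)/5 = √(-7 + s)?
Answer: 1663905672 - 34907730*√69 ≈ 1.3739e+9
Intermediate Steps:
x(s) = -5*√(-7 + s)
j(t, y) = -202 - 5*t*√(-7 + y) (j(t, y) = (-5*√(-7 + y))*t - 202 = -5*t*√(-7 + y) - 202 = -202 - 5*t*√(-7 + y))
V = 19030
(V + j(79, 76))*(47243 + 41131) = (19030 + (-202 - 5*79*√(-7 + 76)))*(47243 + 41131) = (19030 + (-202 - 5*79*√69))*88374 = (19030 + (-202 - 395*√69))*88374 = (18828 - 395*√69)*88374 = 1663905672 - 34907730*√69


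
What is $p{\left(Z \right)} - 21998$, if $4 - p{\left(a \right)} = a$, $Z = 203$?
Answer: $-22197$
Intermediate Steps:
$p{\left(a \right)} = 4 - a$
$p{\left(Z \right)} - 21998 = \left(4 - 203\right) - 21998 = -199 - 21998 = -22197$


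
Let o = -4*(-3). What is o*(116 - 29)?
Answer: 1044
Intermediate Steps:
o = 12
o*(116 - 29) = 12*(116 - 29) = 12*87 = 1044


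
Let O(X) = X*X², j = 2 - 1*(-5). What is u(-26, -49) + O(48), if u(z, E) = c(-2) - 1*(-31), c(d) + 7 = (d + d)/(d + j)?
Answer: 553076/5 ≈ 1.1062e+5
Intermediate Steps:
j = 7 (j = 2 + 5 = 7)
c(d) = -7 + 2*d/(7 + d) (c(d) = -7 + (d + d)/(d + 7) = -7 + (2*d)/(7 + d) = -7 + 2*d/(7 + d))
O(X) = X³
u(z, E) = 116/5 (u(z, E) = (-49 - 5*(-2))/(7 - 2) - 1*(-31) = (-49 + 10)/5 + 31 = (⅕)*(-39) + 31 = -39/5 + 31 = 116/5)
u(-26, -49) + O(48) = 116/5 + 48³ = 116/5 + 110592 = 553076/5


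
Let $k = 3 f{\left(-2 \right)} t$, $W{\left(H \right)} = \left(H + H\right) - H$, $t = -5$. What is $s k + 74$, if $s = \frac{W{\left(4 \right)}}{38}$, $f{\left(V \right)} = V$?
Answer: $\frac{1466}{19} \approx 77.158$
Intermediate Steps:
$W{\left(H \right)} = H$ ($W{\left(H \right)} = 2 H - H = H$)
$s = \frac{2}{19}$ ($s = \frac{4}{38} = 4 \cdot \frac{1}{38} = \frac{2}{19} \approx 0.10526$)
$k = 30$ ($k = 3 \left(-2\right) \left(-5\right) = \left(-6\right) \left(-5\right) = 30$)
$s k + 74 = \frac{2}{19} \cdot 30 + 74 = \frac{60}{19} + 74 = \frac{1466}{19}$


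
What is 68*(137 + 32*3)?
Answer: 15844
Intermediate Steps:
68*(137 + 32*3) = 68*(137 + 96) = 68*233 = 15844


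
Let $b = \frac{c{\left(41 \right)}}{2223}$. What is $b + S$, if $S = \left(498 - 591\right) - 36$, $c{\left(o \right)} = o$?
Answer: $- \frac{286726}{2223} \approx -128.98$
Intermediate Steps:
$S = -129$ ($S = -93 - 36 = -129$)
$b = \frac{41}{2223} \approx 0.018444$
$b + S = \frac{41}{2223} - 129 = - \frac{286726}{2223}$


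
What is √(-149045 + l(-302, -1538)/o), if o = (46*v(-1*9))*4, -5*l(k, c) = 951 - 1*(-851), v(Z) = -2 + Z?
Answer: 3*I*√106002333415/2530 ≈ 386.06*I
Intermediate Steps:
l(k, c) = -1802/5 (l(k, c) = -(951 - 1*(-851))/5 = -(951 + 851)/5 = -⅕*1802 = -1802/5)
o = -2024 (o = (46*(-2 - 1*9))*4 = (46*(-2 - 9))*4 = (46*(-11))*4 = -506*4 = -2024)
√(-149045 + l(-302, -1538)/o) = √(-149045 - 1802/5/(-2024)) = √(-149045 - 1802/5*(-1/2024)) = √(-149045 + 901/5060) = √(-754166799/5060) = 3*I*√106002333415/2530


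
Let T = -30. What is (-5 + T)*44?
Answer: -1540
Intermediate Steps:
(-5 + T)*44 = (-5 - 30)*44 = -35*44 = -1540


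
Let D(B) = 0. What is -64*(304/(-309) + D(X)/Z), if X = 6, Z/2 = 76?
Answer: 19456/309 ≈ 62.964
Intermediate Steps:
Z = 152 (Z = 2*76 = 152)
-64*(304/(-309) + D(X)/Z) = -64*(304/(-309) + 0/152) = -64*(304*(-1/309) + 0*(1/152)) = -64*(-304/309 + 0) = -64*(-304/309) = 19456/309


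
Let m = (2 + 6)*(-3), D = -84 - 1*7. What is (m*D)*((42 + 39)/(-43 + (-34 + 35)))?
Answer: -4212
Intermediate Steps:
D = -91 (D = -84 - 7 = -91)
m = -24 (m = 8*(-3) = -24)
(m*D)*((42 + 39)/(-43 + (-34 + 35))) = (-24*(-91))*((42 + 39)/(-43 + (-34 + 35))) = 2184*(81/(-43 + 1)) = 2184*(81/(-42)) = 2184*(81*(-1/42)) = 2184*(-27/14) = -4212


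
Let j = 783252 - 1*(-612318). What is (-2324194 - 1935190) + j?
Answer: -2863814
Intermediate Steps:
j = 1395570 (j = 783252 + 612318 = 1395570)
(-2324194 - 1935190) + j = (-2324194 - 1935190) + 1395570 = -4259384 + 1395570 = -2863814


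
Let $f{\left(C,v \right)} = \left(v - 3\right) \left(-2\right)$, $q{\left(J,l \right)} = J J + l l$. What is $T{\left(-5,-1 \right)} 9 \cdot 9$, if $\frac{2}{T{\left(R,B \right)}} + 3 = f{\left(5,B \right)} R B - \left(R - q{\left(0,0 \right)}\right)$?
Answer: $\frac{27}{7} \approx 3.8571$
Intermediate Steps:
$q{\left(J,l \right)} = J^{2} + l^{2}$
$f{\left(C,v \right)} = 6 - 2 v$ ($f{\left(C,v \right)} = \left(-3 + v\right) \left(-2\right) = 6 - 2 v$)
$T{\left(R,B \right)} = \frac{2}{-3 - R + B R \left(6 - 2 B\right)}$ ($T{\left(R,B \right)} = \frac{2}{-3 + \left(\left(6 - 2 B\right) R B + \left(\left(0^{2} + 0^{2}\right) - R\right)\right)} = \frac{2}{-3 + \left(R \left(6 - 2 B\right) B + \left(\left(0 + 0\right) - R\right)\right)} = \frac{2}{-3 + \left(B R \left(6 - 2 B\right) + \left(0 - R\right)\right)} = \frac{2}{-3 + \left(B R \left(6 - 2 B\right) - R\right)} = \frac{2}{-3 + \left(- R + B R \left(6 - 2 B\right)\right)} = \frac{2}{-3 - R + B R \left(6 - 2 B\right)}$)
$T{\left(-5,-1 \right)} 9 \cdot 9 = - \frac{2}{3 - 5 + 2 \left(-1\right) \left(-5\right) \left(-3 - 1\right)} 9 \cdot 9 = - \frac{2}{3 - 5 + 2 \left(-1\right) \left(-5\right) \left(-4\right)} 9 \cdot 9 = - \frac{2}{3 - 5 - 40} \cdot 9 \cdot 9 = - \frac{2}{-42} \cdot 9 \cdot 9 = \left(-2\right) \left(- \frac{1}{42}\right) 9 \cdot 9 = \frac{1}{21} \cdot 9 \cdot 9 = \frac{3}{7} \cdot 9 = \frac{27}{7}$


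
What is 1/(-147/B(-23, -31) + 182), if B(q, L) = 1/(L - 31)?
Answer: 1/9296 ≈ 0.00010757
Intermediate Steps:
B(q, L) = 1/(-31 + L)
1/(-147/B(-23, -31) + 182) = 1/(-147/(1/(-31 - 31)) + 182) = 1/(-147/(1/(-62)) + 182) = 1/(-147/(-1/62) + 182) = 1/(-147*(-62) + 182) = 1/(9114 + 182) = 1/9296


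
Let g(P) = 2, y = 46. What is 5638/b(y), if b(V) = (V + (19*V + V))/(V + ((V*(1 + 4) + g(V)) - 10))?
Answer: 755492/483 ≈ 1564.2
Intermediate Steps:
b(V) = 21*V/(-8 + 6*V) (b(V) = (V + (19*V + V))/(V + ((V*(1 + 4) + 2) - 10)) = (V + 20*V)/(V + ((V*5 + 2) - 10)) = (21*V)/(V + ((5*V + 2) - 10)) = (21*V)/(V + ((2 + 5*V) - 10)) = (21*V)/(V + (-8 + 5*V)) = (21*V)/(-8 + 6*V) = 21*V/(-8 + 6*V))
5638/b(y) = 5638/(((21/2)*46/(-4 + 3*46))) = 5638/(((21/2)*46/(-4 + 138))) = 5638/(((21/2)*46/134)) = 5638/(((21/2)*46*(1/134))) = 5638/(483/134) = 5638*(134/483) = 755492/483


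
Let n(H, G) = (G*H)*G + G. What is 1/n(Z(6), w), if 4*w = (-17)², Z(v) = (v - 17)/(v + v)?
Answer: -192/904859 ≈ -0.00021219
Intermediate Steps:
Z(v) = (-17 + v)/(2*v) (Z(v) = (-17 + v)/((2*v)) = (-17 + v)*(1/(2*v)) = (-17 + v)/(2*v))
w = 289/4 (w = (¼)*(-17)² = (¼)*289 = 289/4 ≈ 72.250)
n(H, G) = G + H*G² (n(H, G) = H*G² + G = G + H*G²)
1/n(Z(6), w) = 1/(289*(1 + 289*((½)*(-17 + 6)/6)/4)/4) = 1/(289*(1 + 289*((½)*(⅙)*(-11))/4)/4) = 1/(289*(1 + (289/4)*(-11/12))/4) = 1/(289*(1 - 3179/48)/4) = 1/((289/4)*(-3131/48)) = 1/(-904859/192) = -192/904859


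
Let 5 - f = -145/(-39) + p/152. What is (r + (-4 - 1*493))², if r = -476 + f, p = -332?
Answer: 2064535048801/2196324 ≈ 9.4000e+5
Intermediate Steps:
f = 5137/1482 (f = 5 - (-145/(-39) - 332/152) = 5 - (-145*(-1/39) - 332*1/152) = 5 - (145/39 - 83/38) = 5 - 1*2273/1482 = 5 - 2273/1482 = 5137/1482 ≈ 3.4663)
r = -700295/1482 (r = -476 + 5137/1482 = -700295/1482 ≈ -472.53)
(r + (-4 - 1*493))² = (-700295/1482 + (-4 - 1*493))² = (-700295/1482 + (-4 - 493))² = (-700295/1482 - 497)² = (-1436849/1482)² = 2064535048801/2196324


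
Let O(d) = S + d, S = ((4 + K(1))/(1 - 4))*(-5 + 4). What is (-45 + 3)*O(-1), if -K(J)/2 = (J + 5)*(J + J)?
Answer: 322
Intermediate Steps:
K(J) = -4*J*(5 + J) (K(J) = -2*(J + 5)*(J + J) = -2*(5 + J)*2*J = -4*J*(5 + J))
S = -20/3 (S = ((4 - 4*1*(5 + 1))/(1 - 4))*(-5 + 4) = ((4 - 4*1*6)/(-3))*(-1) = ((4 - 24)*(-1/3))*(-1) = -20*(-1/3)*(-1) = (20/3)*(-1) = -20/3 ≈ -6.6667)
O(d) = -20/3 + d
(-45 + 3)*O(-1) = (-45 + 3)*(-20/3 - 1) = -42*(-23/3) = 322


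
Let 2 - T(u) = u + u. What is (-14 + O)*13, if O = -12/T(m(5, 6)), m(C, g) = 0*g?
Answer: -260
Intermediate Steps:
m(C, g) = 0
T(u) = 2 - 2*u (T(u) = 2 - (u + u) = 2 - 2*u)
O = -6 (O = -12/(2 - 2*0) = -12/(2 + 0) = -12/2 = -12*½ = -6)
(-14 + O)*13 = (-14 - 6)*13 = -20*13 = -260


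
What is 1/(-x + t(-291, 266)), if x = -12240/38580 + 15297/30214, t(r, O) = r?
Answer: -19427602/5657104497 ≈ -0.0034342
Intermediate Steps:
x = 3672315/19427602 (x = -12240*1/38580 + 15297*(1/30214) = -204/643 + 15297/30214 = 3672315/19427602 ≈ 0.18903)
1/(-x + t(-291, 266)) = 1/(-1*3672315/19427602 - 291) = 1/(-3672315/19427602 - 291) = 1/(-5657104497/19427602) = -19427602/5657104497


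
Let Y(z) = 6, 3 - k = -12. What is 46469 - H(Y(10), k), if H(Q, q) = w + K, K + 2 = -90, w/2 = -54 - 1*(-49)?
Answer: 46571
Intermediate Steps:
k = 15 (k = 3 - 1*(-12) = 3 + 12 = 15)
w = -10 (w = 2*(-54 - 1*(-49)) = 2*(-54 + 49) = 2*(-5) = -10)
K = -92 (K = -2 - 90 = -92)
H(Q, q) = -102 (H(Q, q) = -10 - 92 = -102)
46469 - H(Y(10), k) = 46469 - 1*(-102) = 46469 + 102 = 46571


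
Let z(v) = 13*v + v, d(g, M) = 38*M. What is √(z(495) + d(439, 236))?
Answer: √15898 ≈ 126.09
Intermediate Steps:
z(v) = 14*v
√(z(495) + d(439, 236)) = √(14*495 + 38*236) = √(6930 + 8968) = √15898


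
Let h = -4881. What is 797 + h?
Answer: -4084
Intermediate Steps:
797 + h = 797 - 4881 = -4084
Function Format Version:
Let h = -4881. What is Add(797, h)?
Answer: -4084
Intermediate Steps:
Add(797, h) = Add(797, -4881) = -4084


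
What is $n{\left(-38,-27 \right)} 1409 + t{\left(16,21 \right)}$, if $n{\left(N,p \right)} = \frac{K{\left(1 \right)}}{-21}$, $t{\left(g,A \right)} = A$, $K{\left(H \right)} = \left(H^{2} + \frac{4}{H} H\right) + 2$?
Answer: $- \frac{1346}{3} \approx -448.67$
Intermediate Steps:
$K{\left(H \right)} = 6 + H^{2}$ ($K{\left(H \right)} = \left(H^{2} + 4\right) + 2 = \left(4 + H^{2}\right) + 2 = 6 + H^{2}$)
$n{\left(N,p \right)} = - \frac{1}{3}$ ($n{\left(N,p \right)} = \frac{6 + 1^{2}}{-21} = \left(6 + 1\right) \left(- \frac{1}{21}\right) = 7 \left(- \frac{1}{21}\right) = - \frac{1}{3}$)
$n{\left(-38,-27 \right)} 1409 + t{\left(16,21 \right)} = \left(- \frac{1}{3}\right) 1409 + 21 = - \frac{1409}{3} + 21 = - \frac{1346}{3}$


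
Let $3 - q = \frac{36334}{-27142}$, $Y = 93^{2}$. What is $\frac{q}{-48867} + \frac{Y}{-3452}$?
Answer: $- \frac{5735995672753}{2289276844764} \approx -2.5056$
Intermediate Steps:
$Y = 8649$
$q = \frac{58880}{13571}$ ($q = 3 - \frac{36334}{-27142} = 3 - 36334 \left(- \frac{1}{27142}\right) = 3 - - \frac{18167}{13571} = 3 + \frac{18167}{13571} = \frac{58880}{13571} \approx 4.3387$)
$\frac{q}{-48867} + \frac{Y}{-3452} = \frac{58880}{13571 \left(-48867\right)} + \frac{8649}{-3452} = \frac{58880}{13571} \left(- \frac{1}{48867}\right) + 8649 \left(- \frac{1}{3452}\right) = - \frac{58880}{663174057} - \frac{8649}{3452} = - \frac{5735995672753}{2289276844764}$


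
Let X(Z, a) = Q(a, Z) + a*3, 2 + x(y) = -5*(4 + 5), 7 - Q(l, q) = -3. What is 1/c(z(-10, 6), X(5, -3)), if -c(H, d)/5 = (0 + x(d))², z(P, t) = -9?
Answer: -1/11045 ≈ -9.0539e-5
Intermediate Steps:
Q(l, q) = 10 (Q(l, q) = 7 - 1*(-3) = 7 + 3 = 10)
x(y) = -47 (x(y) = -2 - 5*(4 + 5) = -2 - 5*9 = -2 - 45 = -47)
X(Z, a) = 10 + 3*a (X(Z, a) = 10 + a*3 = 10 + 3*a)
c(H, d) = -11045 (c(H, d) = -5*(0 - 47)² = -5*(-47)² = -5*2209 = -11045)
1/c(z(-10, 6), X(5, -3)) = 1/(-11045) = -1/11045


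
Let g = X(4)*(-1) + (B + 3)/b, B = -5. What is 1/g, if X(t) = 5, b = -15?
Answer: -15/73 ≈ -0.20548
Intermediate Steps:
g = -73/15 (g = 5*(-1) + (-5 + 3)/(-15) = -5 - 2*(-1/15) = -5 + 2/15 = -73/15 ≈ -4.8667)
1/g = 1/(-73/15) = -15/73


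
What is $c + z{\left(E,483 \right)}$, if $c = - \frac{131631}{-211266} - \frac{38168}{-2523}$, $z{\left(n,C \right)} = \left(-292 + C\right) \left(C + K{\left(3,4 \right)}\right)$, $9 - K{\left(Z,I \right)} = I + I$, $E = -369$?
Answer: $\frac{1825306565559}{19741634} \approx 92460.0$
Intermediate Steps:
$K{\left(Z,I \right)} = 9 - 2 I$ ($K{\left(Z,I \right)} = 9 - \left(I + I\right) = 9 - 2 I$)
$z{\left(n,C \right)} = \left(1 + C\right) \left(-292 + C\right)$ ($z{\left(n,C \right)} = \left(-292 + C\right) \left(C + \left(9 - 8\right)\right) = \left(-292 + C\right) \left(C + 1\right) = \left(-292 + C\right) \left(1 + C\right) = \left(1 + C\right) \left(-292 + C\right)$)
$c = \frac{310952063}{19741634}$ ($c = \left(-131631\right) \left(- \frac{1}{211266}\right) - - \frac{38168}{2523} = \frac{43877}{70422} + \frac{38168}{2523} = \frac{310952063}{19741634} \approx 15.751$)
$c + z{\left(E,483 \right)} = \frac{310952063}{19741634} - \left(140845 - 233289\right) = \frac{310952063}{19741634} - -92444 = \frac{310952063}{19741634} + 92444 = \frac{1825306565559}{19741634}$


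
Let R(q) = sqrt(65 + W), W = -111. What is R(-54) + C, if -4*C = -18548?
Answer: 4637 + I*sqrt(46) ≈ 4637.0 + 6.7823*I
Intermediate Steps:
C = 4637 (C = -1/4*(-18548) = 4637)
R(q) = I*sqrt(46) (R(q) = sqrt(65 - 111) = sqrt(-46) = I*sqrt(46))
R(-54) + C = I*sqrt(46) + 4637 = 4637 + I*sqrt(46)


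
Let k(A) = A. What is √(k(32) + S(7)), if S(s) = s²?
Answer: 9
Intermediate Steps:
√(k(32) + S(7)) = √(32 + 7²) = √(32 + 49) = √81 = 9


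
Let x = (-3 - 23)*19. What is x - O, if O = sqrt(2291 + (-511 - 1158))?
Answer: -494 - sqrt(622) ≈ -518.94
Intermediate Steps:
O = sqrt(622) (O = sqrt(2291 - 1669) = sqrt(622) ≈ 24.940)
x = -494 (x = -26*19 = -494)
x - O = -494 - sqrt(622)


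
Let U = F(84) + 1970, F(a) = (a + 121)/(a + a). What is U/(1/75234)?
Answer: 4152477935/28 ≈ 1.4830e+8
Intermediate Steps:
F(a) = (121 + a)/(2*a) (F(a) = (121 + a)/((2*a)) = (121 + a)*(1/(2*a)) = (121 + a)/(2*a))
U = 331165/168 (U = (1/2)*(121 + 84)/84 + 1970 = (1/2)*(1/84)*205 + 1970 = 205/168 + 1970 = 331165/168 ≈ 1971.2)
U/(1/75234) = 331165/(168*(1/75234)) = (331165/168)*75234 = 4152477935/28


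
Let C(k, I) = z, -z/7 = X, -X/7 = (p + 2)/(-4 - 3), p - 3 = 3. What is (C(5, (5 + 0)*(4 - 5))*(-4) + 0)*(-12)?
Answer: -2688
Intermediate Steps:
p = 6 (p = 3 + 3 = 6)
X = 8 (X = -7*(6 + 2)/(-4 - 3) = -56/(-7) = -56*(-1)/7 = -7*(-8/7) = 8)
z = -56 (z = -7*8 = -56)
C(k, I) = -56
(C(5, (5 + 0)*(4 - 5))*(-4) + 0)*(-12) = (-56*(-4) + 0)*(-12) = (224 + 0)*(-12) = 224*(-12) = -2688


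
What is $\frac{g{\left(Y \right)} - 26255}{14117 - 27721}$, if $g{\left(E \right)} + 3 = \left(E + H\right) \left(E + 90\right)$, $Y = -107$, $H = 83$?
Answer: $\frac{12925}{6802} \approx 1.9002$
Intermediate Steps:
$g{\left(E \right)} = -3 + \left(83 + E\right) \left(90 + E\right)$ ($g{\left(E \right)} = -3 + \left(E + 83\right) \left(E + 90\right) = -3 + \left(83 + E\right) \left(90 + E\right)$)
$\frac{g{\left(Y \right)} - 26255}{14117 - 27721} = \frac{\left(7467 + \left(-107\right)^{2} + 173 \left(-107\right)\right) - 26255}{14117 - 27721} = \frac{\left(7467 + 11449 - 18511\right) - 26255}{-13604} = \left(405 - 26255\right) \left(- \frac{1}{13604}\right) = \left(-25850\right) \left(- \frac{1}{13604}\right) = \frac{12925}{6802}$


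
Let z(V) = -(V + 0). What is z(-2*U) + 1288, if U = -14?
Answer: 1260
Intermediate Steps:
z(V) = -V
z(-2*U) + 1288 = -(-2)*(-14) + 1288 = -1*28 + 1288 = -28 + 1288 = 1260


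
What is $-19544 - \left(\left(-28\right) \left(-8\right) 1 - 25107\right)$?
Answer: $5339$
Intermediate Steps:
$-19544 - \left(\left(-28\right) \left(-8\right) 1 - 25107\right) = -19544 - \left(224 \cdot 1 - 25107\right) = -19544 - \left(224 - 25107\right) = -19544 - -24883 = -19544 + 24883 = 5339$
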